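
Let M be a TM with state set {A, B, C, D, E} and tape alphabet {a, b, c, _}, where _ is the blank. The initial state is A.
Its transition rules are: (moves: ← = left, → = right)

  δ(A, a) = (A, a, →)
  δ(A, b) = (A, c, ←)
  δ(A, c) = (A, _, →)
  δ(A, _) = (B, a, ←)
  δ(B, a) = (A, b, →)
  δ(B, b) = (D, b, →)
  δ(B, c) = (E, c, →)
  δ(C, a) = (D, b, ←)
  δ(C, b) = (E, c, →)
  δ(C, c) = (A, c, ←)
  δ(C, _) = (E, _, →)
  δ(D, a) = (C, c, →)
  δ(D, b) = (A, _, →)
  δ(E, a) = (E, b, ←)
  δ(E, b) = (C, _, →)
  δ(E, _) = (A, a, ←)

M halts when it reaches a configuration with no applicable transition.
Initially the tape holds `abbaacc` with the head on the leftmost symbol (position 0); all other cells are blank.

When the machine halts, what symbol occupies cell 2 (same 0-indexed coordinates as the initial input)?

A | [a]bbaacc_   read a → write a, move →, go to A
A | a[b]baacc_   read b → write c, move ←, go to A
A | [a]cbaacc_   read a → write a, move →, go to A
A | a[c]baacc_   read c → write _, move →, go to A
A | a_[b]aacc_   read b → write c, move ←, go to A
A | a[_]caacc_   read _ → write a, move ←, go to B
B | [a]acaacc_   read a → write b, move →, go to A
A | b[a]caacc_   read a → write a, move →, go to A
A | ba[c]aacc_   read c → write _, move →, go to A
A | ba_[a]acc_   read a → write a, move →, go to A
A | ba_a[a]cc_   read a → write a, move →, go to A
A | ba_aa[c]c_   read c → write _, move →, go to A
A | ba_aa_[c]_   read c → write _, move →, go to A
A | ba_aa__[_]   read _ → write a, move ←, go to B
B | ba_aa_[_]a
Cell 2 holds _ when M halts.

_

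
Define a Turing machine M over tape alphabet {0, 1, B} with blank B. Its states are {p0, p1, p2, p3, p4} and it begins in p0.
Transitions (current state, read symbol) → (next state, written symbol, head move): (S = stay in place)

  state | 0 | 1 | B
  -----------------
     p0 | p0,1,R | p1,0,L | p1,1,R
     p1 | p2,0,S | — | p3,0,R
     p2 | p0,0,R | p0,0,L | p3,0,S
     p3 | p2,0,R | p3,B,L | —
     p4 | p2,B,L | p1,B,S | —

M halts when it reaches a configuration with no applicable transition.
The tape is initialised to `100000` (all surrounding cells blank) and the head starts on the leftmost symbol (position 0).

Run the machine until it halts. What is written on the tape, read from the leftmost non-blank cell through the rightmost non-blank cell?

state=p0 head=0 tape=B[1]00000BBB   (p0,1)→(p1,0,L)
state=p1 head=-1 tape=[B]000000BBB   (p1,B)→(p3,0,R)
state=p3 head=0 tape=0[0]00000BBB   (p3,0)→(p2,0,R)
state=p2 head=1 tape=00[0]0000BBB   (p2,0)→(p0,0,R)
state=p0 head=2 tape=000[0]000BBB   (p0,0)→(p0,1,R)
state=p0 head=3 tape=0001[0]00BBB   (p0,0)→(p0,1,R)
state=p0 head=4 tape=00011[0]0BBB   (p0,0)→(p0,1,R)
state=p0 head=5 tape=000111[0]BBB   (p0,0)→(p0,1,R)
state=p0 head=6 tape=0001111[B]BB   (p0,B)→(p1,1,R)
state=p1 head=7 tape=00011111[B]B   (p1,B)→(p3,0,R)
state=p3 head=8 tape=000111110[B]
The non-blank tape span at halt is 000111110.

000111110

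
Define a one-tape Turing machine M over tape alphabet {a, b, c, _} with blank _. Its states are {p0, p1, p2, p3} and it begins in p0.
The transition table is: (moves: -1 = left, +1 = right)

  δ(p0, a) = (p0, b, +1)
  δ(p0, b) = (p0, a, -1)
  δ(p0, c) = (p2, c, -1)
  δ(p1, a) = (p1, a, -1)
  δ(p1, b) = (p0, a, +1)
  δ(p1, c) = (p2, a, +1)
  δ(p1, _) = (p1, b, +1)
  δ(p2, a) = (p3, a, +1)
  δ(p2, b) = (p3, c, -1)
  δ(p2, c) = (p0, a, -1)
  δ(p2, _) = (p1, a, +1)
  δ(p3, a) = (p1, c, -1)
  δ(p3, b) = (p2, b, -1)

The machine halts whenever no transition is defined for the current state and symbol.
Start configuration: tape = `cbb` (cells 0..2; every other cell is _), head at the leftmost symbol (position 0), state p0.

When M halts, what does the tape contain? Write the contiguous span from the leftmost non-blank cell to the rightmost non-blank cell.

p0 | ____[c]bb   read c → write c, move -1, go to p2
p2 | ___[_]cbb   read _ → write a, move +1, go to p1
p1 | ___a[c]bb   read c → write a, move +1, go to p2
p2 | ___aa[b]b   read b → write c, move -1, go to p3
p3 | ___a[a]cb   read a → write c, move -1, go to p1
p1 | ___[a]ccb   read a → write a, move -1, go to p1
p1 | __[_]accb   read _ → write b, move +1, go to p1
p1 | __b[a]ccb   read a → write a, move -1, go to p1
p1 | __[b]accb   read b → write a, move +1, go to p0
p0 | __a[a]ccb   read a → write b, move +1, go to p0
p0 | __ab[c]cb   read c → write c, move -1, go to p2
p2 | __a[b]ccb   read b → write c, move -1, go to p3
p3 | __[a]cccb   read a → write c, move -1, go to p1
p1 | _[_]ccccb   read _ → write b, move +1, go to p1
p1 | _b[c]cccb   read c → write a, move +1, go to p2
p2 | _ba[c]ccb   read c → write a, move -1, go to p0
p0 | _b[a]accb   read a → write b, move +1, go to p0
p0 | _bb[a]ccb   read a → write b, move +1, go to p0
p0 | _bbb[c]cb   read c → write c, move -1, go to p2
p2 | _bb[b]ccb   read b → write c, move -1, go to p3
p3 | _b[b]cccb   read b → write b, move -1, go to p2
p2 | _[b]bcccb   read b → write c, move -1, go to p3
p3 | [_]cbcccb
The non-blank tape span at halt is cbcccb.

cbcccb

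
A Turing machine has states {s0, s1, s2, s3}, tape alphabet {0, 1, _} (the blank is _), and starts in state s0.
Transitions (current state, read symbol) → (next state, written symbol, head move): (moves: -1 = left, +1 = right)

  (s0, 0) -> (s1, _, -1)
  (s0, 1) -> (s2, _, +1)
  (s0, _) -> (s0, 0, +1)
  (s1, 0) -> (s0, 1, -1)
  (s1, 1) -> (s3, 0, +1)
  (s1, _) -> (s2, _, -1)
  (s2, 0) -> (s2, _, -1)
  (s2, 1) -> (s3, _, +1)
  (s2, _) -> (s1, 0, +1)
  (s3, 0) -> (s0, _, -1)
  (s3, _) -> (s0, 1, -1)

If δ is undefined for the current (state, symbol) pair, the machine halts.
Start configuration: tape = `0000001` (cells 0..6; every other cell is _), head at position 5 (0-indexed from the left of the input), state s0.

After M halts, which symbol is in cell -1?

s0 | _00000[0]1   read 0 → write _, move -1, go to s1
s1 | _0000[0]_1   read 0 → write 1, move -1, go to s0
s0 | _000[0]1_1   read 0 → write _, move -1, go to s1
s1 | _00[0]_1_1   read 0 → write 1, move -1, go to s0
s0 | _0[0]1_1_1   read 0 → write _, move -1, go to s1
s1 | _[0]_1_1_1   read 0 → write 1, move -1, go to s0
s0 | [_]1_1_1_1   read _ → write 0, move +1, go to s0
s0 | 0[1]_1_1_1   read 1 → write _, move +1, go to s2
s2 | 0_[_]1_1_1   read _ → write 0, move +1, go to s1
s1 | 0_0[1]_1_1   read 1 → write 0, move +1, go to s3
s3 | 0_00[_]1_1   read _ → write 1, move -1, go to s0
s0 | 0_0[0]11_1   read 0 → write _, move -1, go to s1
s1 | 0_[0]_11_1   read 0 → write 1, move -1, go to s0
s0 | 0[_]1_11_1   read _ → write 0, move +1, go to s0
s0 | 00[1]_11_1   read 1 → write _, move +1, go to s2
s2 | 00_[_]11_1   read _ → write 0, move +1, go to s1
s1 | 00_0[1]1_1   read 1 → write 0, move +1, go to s3
s3 | 00_00[1]_1
Cell -1 holds 0 when M halts.

0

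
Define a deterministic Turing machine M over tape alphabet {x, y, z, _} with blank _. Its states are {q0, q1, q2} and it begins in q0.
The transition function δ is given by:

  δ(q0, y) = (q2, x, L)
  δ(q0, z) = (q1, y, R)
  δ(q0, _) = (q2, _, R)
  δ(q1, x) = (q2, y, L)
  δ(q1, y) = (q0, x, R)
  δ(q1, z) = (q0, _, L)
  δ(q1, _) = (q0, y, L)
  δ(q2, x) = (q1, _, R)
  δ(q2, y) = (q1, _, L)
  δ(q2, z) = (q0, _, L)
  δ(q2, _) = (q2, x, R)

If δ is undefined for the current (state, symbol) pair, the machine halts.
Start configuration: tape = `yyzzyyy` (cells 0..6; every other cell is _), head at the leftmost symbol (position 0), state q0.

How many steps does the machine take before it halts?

27

q0 | _[y]yzzyyy   read y → write x, move L, go to q2
q2 | [_]xyzzyyy   read _ → write x, move R, go to q2
q2 | x[x]yzzyyy   read x → write _, move R, go to q1
q1 | x_[y]zzyyy   read y → write x, move R, go to q0
q0 | x_x[z]zyyy   read z → write y, move R, go to q1
q1 | x_xy[z]yyy   read z → write _, move L, go to q0
q0 | x_x[y]_yyy   read y → write x, move L, go to q2
q2 | x_[x]x_yyy   read x → write _, move R, go to q1
q1 | x__[x]_yyy   read x → write y, move L, go to q2
q2 | x_[_]y_yyy   read _ → write x, move R, go to q2
q2 | x_x[y]_yyy   read y → write _, move L, go to q1
q1 | x_[x]__yyy   read x → write y, move L, go to q2
q2 | x[_]y__yyy   read _ → write x, move R, go to q2
q2 | xx[y]__yyy   read y → write _, move L, go to q1
q1 | x[x]___yyy   read x → write y, move L, go to q2
q2 | [x]y___yyy   read x → write _, move R, go to q1
q1 | _[y]___yyy   read y → write x, move R, go to q0
q0 | _x[_]__yyy   read _ → write _, move R, go to q2
q2 | _x_[_]_yyy   read _ → write x, move R, go to q2
q2 | _x_x[_]yyy   read _ → write x, move R, go to q2
q2 | _x_xx[y]yy   read y → write _, move L, go to q1
q1 | _x_x[x]_yy   read x → write y, move L, go to q2
q2 | _x_[x]y_yy   read x → write _, move R, go to q1
q1 | _x__[y]_yy   read y → write x, move R, go to q0
q0 | _x__x[_]yy   read _ → write _, move R, go to q2
q2 | _x__x_[y]y   read y → write _, move L, go to q1
q1 | _x__x[_]_y   read _ → write y, move L, go to q0
q0 | _x__[x]y_y
M halts after 27 transitions.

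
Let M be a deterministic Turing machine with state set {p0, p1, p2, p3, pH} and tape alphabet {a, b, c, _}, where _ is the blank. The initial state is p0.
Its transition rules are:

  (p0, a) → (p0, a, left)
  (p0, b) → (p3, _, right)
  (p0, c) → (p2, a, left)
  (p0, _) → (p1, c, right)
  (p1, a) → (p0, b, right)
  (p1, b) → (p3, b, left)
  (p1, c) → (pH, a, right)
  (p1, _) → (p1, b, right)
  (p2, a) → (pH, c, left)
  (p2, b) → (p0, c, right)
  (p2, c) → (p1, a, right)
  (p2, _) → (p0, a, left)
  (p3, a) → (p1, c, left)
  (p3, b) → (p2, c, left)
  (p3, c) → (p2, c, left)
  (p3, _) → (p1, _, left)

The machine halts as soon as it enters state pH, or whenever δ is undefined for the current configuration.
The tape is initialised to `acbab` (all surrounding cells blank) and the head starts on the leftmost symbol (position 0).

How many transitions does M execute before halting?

p0 | _[a]cbab   read a → write a, move left, go to p0
p0 | [_]acbab   read _ → write c, move right, go to p1
p1 | c[a]cbab   read a → write b, move right, go to p0
p0 | cb[c]bab   read c → write a, move left, go to p2
p2 | c[b]abab   read b → write c, move right, go to p0
p0 | cc[a]bab   read a → write a, move left, go to p0
p0 | c[c]abab   read c → write a, move left, go to p2
p2 | [c]aabab   read c → write a, move right, go to p1
p1 | a[a]abab   read a → write b, move right, go to p0
p0 | ab[a]bab   read a → write a, move left, go to p0
p0 | a[b]abab   read b → write _, move right, go to p3
p3 | a_[a]bab   read a → write c, move left, go to p1
p1 | a[_]cbab   read _ → write b, move right, go to p1
p1 | ab[c]bab   read c → write a, move right, go to pH
pH | aba[b]ab
M halts after 14 transitions.

14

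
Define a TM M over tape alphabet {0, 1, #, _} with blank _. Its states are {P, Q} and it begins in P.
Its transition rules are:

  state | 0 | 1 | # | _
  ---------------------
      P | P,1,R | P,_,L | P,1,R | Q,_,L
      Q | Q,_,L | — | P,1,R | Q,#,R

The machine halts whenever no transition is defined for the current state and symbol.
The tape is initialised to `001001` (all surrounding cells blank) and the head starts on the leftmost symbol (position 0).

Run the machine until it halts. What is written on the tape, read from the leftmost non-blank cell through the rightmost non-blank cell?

####1_01

state=P head=0 tape=__[0]01001   (P,0)→(P,1,R)
state=P head=1 tape=__1[0]1001   (P,0)→(P,1,R)
state=P head=2 tape=__11[1]001   (P,1)→(P,_,L)
state=P head=1 tape=__1[1]_001   (P,1)→(P,_,L)
state=P head=0 tape=__[1]__001   (P,1)→(P,_,L)
state=P head=-1 tape=_[_]___001   (P,_)→(Q,_,L)
state=Q head=-2 tape=[_]____001   (Q,_)→(Q,#,R)
state=Q head=-1 tape=#[_]___001   (Q,_)→(Q,#,R)
state=Q head=0 tape=##[_]__001   (Q,_)→(Q,#,R)
state=Q head=1 tape=###[_]_001   (Q,_)→(Q,#,R)
state=Q head=2 tape=####[_]001   (Q,_)→(Q,#,R)
state=Q head=3 tape=#####[0]01   (Q,0)→(Q,_,L)
state=Q head=2 tape=####[#]_01   (Q,#)→(P,1,R)
state=P head=3 tape=####1[_]01   (P,_)→(Q,_,L)
state=Q head=2 tape=####[1]_01
The non-blank tape span at halt is ####1_01.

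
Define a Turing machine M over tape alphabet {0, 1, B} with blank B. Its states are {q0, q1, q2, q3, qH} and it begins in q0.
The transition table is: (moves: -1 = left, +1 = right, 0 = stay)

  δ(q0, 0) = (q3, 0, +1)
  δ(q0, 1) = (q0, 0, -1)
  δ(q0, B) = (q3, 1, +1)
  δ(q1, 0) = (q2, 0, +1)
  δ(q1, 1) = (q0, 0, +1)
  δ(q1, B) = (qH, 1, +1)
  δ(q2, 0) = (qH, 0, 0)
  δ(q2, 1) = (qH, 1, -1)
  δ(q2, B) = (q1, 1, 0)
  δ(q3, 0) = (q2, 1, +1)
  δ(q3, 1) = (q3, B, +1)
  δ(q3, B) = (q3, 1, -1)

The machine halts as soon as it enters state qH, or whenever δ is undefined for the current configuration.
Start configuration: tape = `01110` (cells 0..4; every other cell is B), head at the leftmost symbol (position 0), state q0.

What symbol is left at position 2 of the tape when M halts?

state=q0 head=0 tape=[0]1110BBBB   (q0,0)→(q3,0,+1)
state=q3 head=1 tape=0[1]110BBBB   (q3,1)→(q3,B,+1)
state=q3 head=2 tape=0B[1]10BBBB   (q3,1)→(q3,B,+1)
state=q3 head=3 tape=0BB[1]0BBBB   (q3,1)→(q3,B,+1)
state=q3 head=4 tape=0BBB[0]BBBB   (q3,0)→(q2,1,+1)
state=q2 head=5 tape=0BBB1[B]BBB   (q2,B)→(q1,1,0)
state=q1 head=5 tape=0BBB1[1]BBB   (q1,1)→(q0,0,+1)
state=q0 head=6 tape=0BBB10[B]BB   (q0,B)→(q3,1,+1)
state=q3 head=7 tape=0BBB101[B]B   (q3,B)→(q3,1,-1)
state=q3 head=6 tape=0BBB10[1]1B   (q3,1)→(q3,B,+1)
state=q3 head=7 tape=0BBB10B[1]B   (q3,1)→(q3,B,+1)
state=q3 head=8 tape=0BBB10BB[B]   (q3,B)→(q3,1,-1)
state=q3 head=7 tape=0BBB10B[B]1   (q3,B)→(q3,1,-1)
state=q3 head=6 tape=0BBB10[B]11   (q3,B)→(q3,1,-1)
state=q3 head=5 tape=0BBB1[0]111   (q3,0)→(q2,1,+1)
state=q2 head=6 tape=0BBB11[1]11   (q2,1)→(qH,1,-1)
state=qH head=5 tape=0BBB1[1]111
Cell 2 holds B when M halts.

B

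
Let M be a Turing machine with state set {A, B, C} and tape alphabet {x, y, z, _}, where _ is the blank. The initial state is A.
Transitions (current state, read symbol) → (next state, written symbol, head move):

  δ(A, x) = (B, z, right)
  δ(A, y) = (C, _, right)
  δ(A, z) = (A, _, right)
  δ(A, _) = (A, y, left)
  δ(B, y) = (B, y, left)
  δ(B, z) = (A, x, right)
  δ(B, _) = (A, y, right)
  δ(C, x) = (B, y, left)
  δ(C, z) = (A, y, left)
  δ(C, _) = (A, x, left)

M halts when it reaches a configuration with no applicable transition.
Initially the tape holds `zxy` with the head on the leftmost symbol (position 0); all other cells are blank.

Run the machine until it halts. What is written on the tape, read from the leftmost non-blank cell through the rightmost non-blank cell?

x_yx

state=A head=0 tape=[z]xy__   (A,z)→(A,_,right)
state=A head=1 tape=_[x]y__   (A,x)→(B,z,right)
state=B head=2 tape=_z[y]__   (B,y)→(B,y,left)
state=B head=1 tape=_[z]y__   (B,z)→(A,x,right)
state=A head=2 tape=_x[y]__   (A,y)→(C,_,right)
state=C head=3 tape=_x_[_]_   (C,_)→(A,x,left)
state=A head=2 tape=_x[_]x_   (A,_)→(A,y,left)
state=A head=1 tape=_[x]yx_   (A,x)→(B,z,right)
state=B head=2 tape=_z[y]x_   (B,y)→(B,y,left)
state=B head=1 tape=_[z]yx_   (B,z)→(A,x,right)
state=A head=2 tape=_x[y]x_   (A,y)→(C,_,right)
state=C head=3 tape=_x_[x]_   (C,x)→(B,y,left)
state=B head=2 tape=_x[_]y_   (B,_)→(A,y,right)
state=A head=3 tape=_xy[y]_   (A,y)→(C,_,right)
state=C head=4 tape=_xy_[_]   (C,_)→(A,x,left)
state=A head=3 tape=_xy[_]x   (A,_)→(A,y,left)
state=A head=2 tape=_x[y]yx   (A,y)→(C,_,right)
state=C head=3 tape=_x_[y]x
The non-blank tape span at halt is x_yx.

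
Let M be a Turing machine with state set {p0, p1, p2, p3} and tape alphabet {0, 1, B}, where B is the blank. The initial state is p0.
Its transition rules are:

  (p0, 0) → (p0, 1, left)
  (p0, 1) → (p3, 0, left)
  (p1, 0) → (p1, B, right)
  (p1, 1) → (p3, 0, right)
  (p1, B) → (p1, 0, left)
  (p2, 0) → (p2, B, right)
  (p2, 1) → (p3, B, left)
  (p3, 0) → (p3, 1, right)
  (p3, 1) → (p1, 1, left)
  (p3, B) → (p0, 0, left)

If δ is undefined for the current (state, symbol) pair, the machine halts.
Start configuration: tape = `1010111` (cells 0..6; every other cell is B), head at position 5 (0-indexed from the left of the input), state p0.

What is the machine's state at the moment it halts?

p0

state=p0 head=5 tape=10101[1]1B   (p0,1)→(p3,0,left)
state=p3 head=4 tape=1010[1]01B   (p3,1)→(p1,1,left)
state=p1 head=3 tape=101[0]101B   (p1,0)→(p1,B,right)
state=p1 head=4 tape=101B[1]01B   (p1,1)→(p3,0,right)
state=p3 head=5 tape=101B0[0]1B   (p3,0)→(p3,1,right)
state=p3 head=6 tape=101B01[1]B   (p3,1)→(p1,1,left)
state=p1 head=5 tape=101B0[1]1B   (p1,1)→(p3,0,right)
state=p3 head=6 tape=101B00[1]B   (p3,1)→(p1,1,left)
state=p1 head=5 tape=101B0[0]1B   (p1,0)→(p1,B,right)
state=p1 head=6 tape=101B0B[1]B   (p1,1)→(p3,0,right)
state=p3 head=7 tape=101B0B0[B]   (p3,B)→(p0,0,left)
state=p0 head=6 tape=101B0B[0]0   (p0,0)→(p0,1,left)
state=p0 head=5 tape=101B0[B]10
No transition is defined for (p0, B); M halts in state p0.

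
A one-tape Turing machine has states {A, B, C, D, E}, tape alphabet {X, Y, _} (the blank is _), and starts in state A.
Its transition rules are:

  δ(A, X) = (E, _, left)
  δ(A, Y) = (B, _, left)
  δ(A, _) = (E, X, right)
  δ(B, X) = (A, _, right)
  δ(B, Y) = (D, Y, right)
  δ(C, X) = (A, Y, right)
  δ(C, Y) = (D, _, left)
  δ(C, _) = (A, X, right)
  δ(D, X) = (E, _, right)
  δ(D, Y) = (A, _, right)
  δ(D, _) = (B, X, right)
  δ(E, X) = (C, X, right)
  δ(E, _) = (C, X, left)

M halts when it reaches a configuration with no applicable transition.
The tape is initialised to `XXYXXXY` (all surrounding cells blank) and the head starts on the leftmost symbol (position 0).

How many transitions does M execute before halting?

30

state=A head=0 tape=__[X]XYXXXY_   (A,X)→(E,_,left)
state=E head=-1 tape=_[_]_XYXXXY_   (E,_)→(C,X,left)
state=C head=-2 tape=[_]X_XYXXXY_   (C,_)→(A,X,right)
state=A head=-1 tape=X[X]_XYXXXY_   (A,X)→(E,_,left)
state=E head=-2 tape=[X]__XYXXXY_   (E,X)→(C,X,right)
state=C head=-1 tape=X[_]_XYXXXY_   (C,_)→(A,X,right)
state=A head=0 tape=XX[_]XYXXXY_   (A,_)→(E,X,right)
state=E head=1 tape=XXX[X]YXXXY_   (E,X)→(C,X,right)
state=C head=2 tape=XXXX[Y]XXXY_   (C,Y)→(D,_,left)
state=D head=1 tape=XXX[X]_XXXY_   (D,X)→(E,_,right)
state=E head=2 tape=XXX_[_]XXXY_   (E,_)→(C,X,left)
state=C head=1 tape=XXX[_]XXXXY_   (C,_)→(A,X,right)
state=A head=2 tape=XXXX[X]XXXY_   (A,X)→(E,_,left)
state=E head=1 tape=XXX[X]_XXXY_   (E,X)→(C,X,right)
state=C head=2 tape=XXXX[_]XXXY_   (C,_)→(A,X,right)
state=A head=3 tape=XXXXX[X]XXY_   (A,X)→(E,_,left)
state=E head=2 tape=XXXX[X]_XXY_   (E,X)→(C,X,right)
state=C head=3 tape=XXXXX[_]XXY_   (C,_)→(A,X,right)
state=A head=4 tape=XXXXXX[X]XY_   (A,X)→(E,_,left)
state=E head=3 tape=XXXXX[X]_XY_   (E,X)→(C,X,right)
state=C head=4 tape=XXXXXX[_]XY_   (C,_)→(A,X,right)
state=A head=5 tape=XXXXXXX[X]Y_   (A,X)→(E,_,left)
state=E head=4 tape=XXXXXX[X]_Y_   (E,X)→(C,X,right)
state=C head=5 tape=XXXXXXX[_]Y_   (C,_)→(A,X,right)
state=A head=6 tape=XXXXXXXX[Y]_   (A,Y)→(B,_,left)
state=B head=5 tape=XXXXXXX[X]__   (B,X)→(A,_,right)
state=A head=6 tape=XXXXXXX_[_]_   (A,_)→(E,X,right)
state=E head=7 tape=XXXXXXX_X[_]   (E,_)→(C,X,left)
state=C head=6 tape=XXXXXXX_[X]X   (C,X)→(A,Y,right)
state=A head=7 tape=XXXXXXX_Y[X]   (A,X)→(E,_,left)
state=E head=6 tape=XXXXXXX_[Y]_
M halts after 30 transitions.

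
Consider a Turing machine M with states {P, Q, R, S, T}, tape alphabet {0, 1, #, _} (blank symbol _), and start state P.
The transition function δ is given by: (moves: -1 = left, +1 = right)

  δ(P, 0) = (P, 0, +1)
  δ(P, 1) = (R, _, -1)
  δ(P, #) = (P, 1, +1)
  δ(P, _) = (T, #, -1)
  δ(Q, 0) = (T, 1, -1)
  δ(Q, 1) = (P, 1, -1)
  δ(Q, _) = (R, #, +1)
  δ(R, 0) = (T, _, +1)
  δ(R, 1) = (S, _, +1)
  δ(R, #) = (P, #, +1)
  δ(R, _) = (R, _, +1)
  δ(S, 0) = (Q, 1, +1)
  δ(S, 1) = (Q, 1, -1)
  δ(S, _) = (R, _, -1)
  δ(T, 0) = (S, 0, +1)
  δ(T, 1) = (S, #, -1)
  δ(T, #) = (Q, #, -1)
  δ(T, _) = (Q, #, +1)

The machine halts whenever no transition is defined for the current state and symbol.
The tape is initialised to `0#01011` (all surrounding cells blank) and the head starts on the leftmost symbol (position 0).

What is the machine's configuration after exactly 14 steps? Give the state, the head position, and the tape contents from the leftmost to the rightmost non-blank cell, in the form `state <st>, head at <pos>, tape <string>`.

state Q, head at 2, tape 01###11

P | [0]#01011   read 0 → write 0, move +1, go to P
P | 0[#]01011   read # → write 1, move +1, go to P
P | 01[0]1011   read 0 → write 0, move +1, go to P
P | 010[1]011   read 1 → write _, move -1, go to R
R | 01[0]_011   read 0 → write _, move +1, go to T
T | 01_[_]011   read _ → write #, move +1, go to Q
Q | 01_#[0]11   read 0 → write 1, move -1, go to T
T | 01_[#]111   read # → write #, move -1, go to Q
Q | 01[_]#111   read _ → write #, move +1, go to R
R | 01#[#]111   read # → write #, move +1, go to P
P | 01##[1]11   read 1 → write _, move -1, go to R
R | 01#[#]_11   read # → write #, move +1, go to P
P | 01##[_]11   read _ → write #, move -1, go to T
T | 01#[#]#11   read # → write #, move -1, go to Q
Q | 01[#]##11
After 14 steps: state Q, head at 2, tape 01###11.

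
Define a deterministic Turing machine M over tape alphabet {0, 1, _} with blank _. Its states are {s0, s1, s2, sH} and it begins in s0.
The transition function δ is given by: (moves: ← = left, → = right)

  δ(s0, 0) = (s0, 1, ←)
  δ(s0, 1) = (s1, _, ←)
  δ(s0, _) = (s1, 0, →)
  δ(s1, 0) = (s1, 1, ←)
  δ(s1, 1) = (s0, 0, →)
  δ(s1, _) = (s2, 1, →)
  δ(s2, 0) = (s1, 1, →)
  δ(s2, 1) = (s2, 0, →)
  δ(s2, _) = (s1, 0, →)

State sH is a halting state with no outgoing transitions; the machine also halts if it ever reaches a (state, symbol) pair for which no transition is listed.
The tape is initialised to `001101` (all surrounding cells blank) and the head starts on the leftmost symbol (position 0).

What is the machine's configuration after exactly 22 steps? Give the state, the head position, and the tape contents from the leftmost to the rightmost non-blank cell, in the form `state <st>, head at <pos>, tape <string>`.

state s0, head at -2, tape 01111_101

s0 | ___[0]01101   read 0 → write 1, move ←, go to s0
s0 | __[_]101101   read _ → write 0, move →, go to s1
s1 | __0[1]01101   read 1 → write 0, move →, go to s0
s0 | __00[0]1101   read 0 → write 1, move ←, go to s0
s0 | __0[0]11101   read 0 → write 1, move ←, go to s0
s0 | __[0]111101   read 0 → write 1, move ←, go to s0
s0 | _[_]1111101   read _ → write 0, move →, go to s1
s1 | _0[1]111101   read 1 → write 0, move →, go to s0
s0 | _00[1]11101   read 1 → write _, move ←, go to s1
s1 | _0[0]_11101   read 0 → write 1, move ←, go to s1
s1 | _[0]1_11101   read 0 → write 1, move ←, go to s1
s1 | [_]11_11101   read _ → write 1, move →, go to s2
s2 | 1[1]1_11101   read 1 → write 0, move →, go to s2
s2 | 10[1]_11101   read 1 → write 0, move →, go to s2
s2 | 100[_]11101   read _ → write 0, move →, go to s1
s1 | 1000[1]1101   read 1 → write 0, move →, go to s0
s0 | 10000[1]101   read 1 → write _, move ←, go to s1
s1 | 1000[0]_101   read 0 → write 1, move ←, go to s1
s1 | 100[0]1_101   read 0 → write 1, move ←, go to s1
s1 | 10[0]11_101   read 0 → write 1, move ←, go to s1
s1 | 1[0]111_101   read 0 → write 1, move ←, go to s1
s1 | [1]1111_101   read 1 → write 0, move →, go to s0
s0 | 0[1]111_101
After 22 steps: state s0, head at -2, tape 01111_101.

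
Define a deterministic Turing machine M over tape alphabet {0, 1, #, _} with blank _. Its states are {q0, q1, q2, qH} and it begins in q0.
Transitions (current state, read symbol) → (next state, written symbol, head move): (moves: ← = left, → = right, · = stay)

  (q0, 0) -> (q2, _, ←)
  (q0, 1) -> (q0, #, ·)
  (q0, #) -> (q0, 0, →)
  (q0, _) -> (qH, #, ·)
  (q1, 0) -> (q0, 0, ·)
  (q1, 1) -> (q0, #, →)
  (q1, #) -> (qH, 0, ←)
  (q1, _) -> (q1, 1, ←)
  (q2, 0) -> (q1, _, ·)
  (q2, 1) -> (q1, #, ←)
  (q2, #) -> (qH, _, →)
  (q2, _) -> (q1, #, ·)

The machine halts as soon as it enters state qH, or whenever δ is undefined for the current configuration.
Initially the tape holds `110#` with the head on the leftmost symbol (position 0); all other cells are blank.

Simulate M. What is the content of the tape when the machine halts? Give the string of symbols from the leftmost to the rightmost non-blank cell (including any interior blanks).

0_1_#

state=q0 head=0 tape=__[1]10#   (q0,1)→(q0,#,·)
state=q0 head=0 tape=__[#]10#   (q0,#)→(q0,0,→)
state=q0 head=1 tape=__0[1]0#   (q0,1)→(q0,#,·)
state=q0 head=1 tape=__0[#]0#   (q0,#)→(q0,0,→)
state=q0 head=2 tape=__00[0]#   (q0,0)→(q2,_,←)
state=q2 head=1 tape=__0[0]_#   (q2,0)→(q1,_,·)
state=q1 head=1 tape=__0[_]_#   (q1,_)→(q1,1,←)
state=q1 head=0 tape=__[0]1_#   (q1,0)→(q0,0,·)
state=q0 head=0 tape=__[0]1_#   (q0,0)→(q2,_,←)
state=q2 head=-1 tape=_[_]_1_#   (q2,_)→(q1,#,·)
state=q1 head=-1 tape=_[#]_1_#   (q1,#)→(qH,0,←)
state=qH head=-2 tape=[_]0_1_#
The non-blank tape span at halt is 0_1_#.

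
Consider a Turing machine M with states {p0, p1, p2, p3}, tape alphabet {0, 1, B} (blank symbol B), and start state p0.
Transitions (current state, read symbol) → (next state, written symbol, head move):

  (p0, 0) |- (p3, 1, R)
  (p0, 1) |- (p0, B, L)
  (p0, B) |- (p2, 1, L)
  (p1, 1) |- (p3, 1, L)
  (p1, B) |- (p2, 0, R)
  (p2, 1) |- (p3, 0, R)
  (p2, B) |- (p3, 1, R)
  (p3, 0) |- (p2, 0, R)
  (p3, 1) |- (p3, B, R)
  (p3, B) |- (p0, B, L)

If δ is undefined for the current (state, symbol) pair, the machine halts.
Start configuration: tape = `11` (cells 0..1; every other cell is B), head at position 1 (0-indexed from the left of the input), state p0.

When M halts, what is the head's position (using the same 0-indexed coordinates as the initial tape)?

-2

state=p0 head=1 tape=BB1[1]   (p0,1)→(p0,B,L)
state=p0 head=0 tape=BB[1]B   (p0,1)→(p0,B,L)
state=p0 head=-1 tape=B[B]BB   (p0,B)→(p2,1,L)
state=p2 head=-2 tape=[B]1BB   (p2,B)→(p3,1,R)
state=p3 head=-1 tape=1[1]BB   (p3,1)→(p3,B,R)
state=p3 head=0 tape=1B[B]B   (p3,B)→(p0,B,L)
state=p0 head=-1 tape=1[B]BB   (p0,B)→(p2,1,L)
state=p2 head=-2 tape=[1]1BB   (p2,1)→(p3,0,R)
state=p3 head=-1 tape=0[1]BB   (p3,1)→(p3,B,R)
state=p3 head=0 tape=0B[B]B   (p3,B)→(p0,B,L)
state=p0 head=-1 tape=0[B]BB   (p0,B)→(p2,1,L)
state=p2 head=-2 tape=[0]1BB
At halt the head is at cell -2.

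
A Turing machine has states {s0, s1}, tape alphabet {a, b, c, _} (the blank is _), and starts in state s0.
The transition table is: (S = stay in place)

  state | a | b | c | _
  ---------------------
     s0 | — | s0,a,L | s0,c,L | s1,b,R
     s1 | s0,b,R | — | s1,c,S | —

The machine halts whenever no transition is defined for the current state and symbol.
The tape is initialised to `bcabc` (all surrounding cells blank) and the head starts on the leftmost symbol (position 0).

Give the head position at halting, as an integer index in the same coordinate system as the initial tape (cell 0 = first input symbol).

0

state=s0 head=0 tape=__[b]cabc   (s0,b)→(s0,a,L)
state=s0 head=-1 tape=_[_]acabc   (s0,_)→(s1,b,R)
state=s1 head=0 tape=_b[a]cabc   (s1,a)→(s0,b,R)
state=s0 head=1 tape=_bb[c]abc   (s0,c)→(s0,c,L)
state=s0 head=0 tape=_b[b]cabc   (s0,b)→(s0,a,L)
state=s0 head=-1 tape=_[b]acabc   (s0,b)→(s0,a,L)
state=s0 head=-2 tape=[_]aacabc   (s0,_)→(s1,b,R)
state=s1 head=-1 tape=b[a]acabc   (s1,a)→(s0,b,R)
state=s0 head=0 tape=bb[a]cabc
At halt the head is at cell 0.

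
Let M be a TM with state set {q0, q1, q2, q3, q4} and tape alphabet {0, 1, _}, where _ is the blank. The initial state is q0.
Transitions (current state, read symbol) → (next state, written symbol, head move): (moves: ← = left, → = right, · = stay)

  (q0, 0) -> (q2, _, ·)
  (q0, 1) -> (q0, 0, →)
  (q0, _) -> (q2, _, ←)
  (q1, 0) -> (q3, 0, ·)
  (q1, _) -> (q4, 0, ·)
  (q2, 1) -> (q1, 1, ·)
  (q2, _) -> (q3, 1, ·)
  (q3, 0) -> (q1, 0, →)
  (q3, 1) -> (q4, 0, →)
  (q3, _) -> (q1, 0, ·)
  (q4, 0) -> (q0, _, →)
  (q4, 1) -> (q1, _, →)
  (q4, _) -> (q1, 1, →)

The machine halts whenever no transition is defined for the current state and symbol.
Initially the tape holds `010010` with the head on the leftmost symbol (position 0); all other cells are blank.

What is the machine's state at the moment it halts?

state=q0 head=0 tape=[0]10010   (q0,0)→(q2,_,·)
state=q2 head=0 tape=[_]10010   (q2,_)→(q3,1,·)
state=q3 head=0 tape=[1]10010   (q3,1)→(q4,0,→)
state=q4 head=1 tape=0[1]0010   (q4,1)→(q1,_,→)
state=q1 head=2 tape=0_[0]010   (q1,0)→(q3,0,·)
state=q3 head=2 tape=0_[0]010   (q3,0)→(q1,0,→)
state=q1 head=3 tape=0_0[0]10   (q1,0)→(q3,0,·)
state=q3 head=3 tape=0_0[0]10   (q3,0)→(q1,0,→)
state=q1 head=4 tape=0_00[1]0
No transition is defined for (q1, 1); M halts in state q1.

q1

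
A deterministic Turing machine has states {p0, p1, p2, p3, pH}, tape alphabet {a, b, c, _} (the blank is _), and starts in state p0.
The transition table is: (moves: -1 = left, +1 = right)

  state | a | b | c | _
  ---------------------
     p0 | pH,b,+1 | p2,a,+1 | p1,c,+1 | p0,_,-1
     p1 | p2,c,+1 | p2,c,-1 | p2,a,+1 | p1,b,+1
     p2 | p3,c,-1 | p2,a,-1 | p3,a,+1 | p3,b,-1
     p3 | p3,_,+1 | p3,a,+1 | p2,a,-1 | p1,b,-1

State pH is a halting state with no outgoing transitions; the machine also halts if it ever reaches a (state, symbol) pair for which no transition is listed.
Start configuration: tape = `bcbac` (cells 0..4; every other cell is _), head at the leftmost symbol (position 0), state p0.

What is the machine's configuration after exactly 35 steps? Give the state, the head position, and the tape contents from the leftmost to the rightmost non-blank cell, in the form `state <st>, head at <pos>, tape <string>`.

state p1, head at 5, tape a_a_a_b

state=p0 head=0 tape=[b]cbac__   (p0,b)→(p2,a,+1)
state=p2 head=1 tape=a[c]bac__   (p2,c)→(p3,a,+1)
state=p3 head=2 tape=aa[b]ac__   (p3,b)→(p3,a,+1)
state=p3 head=3 tape=aaa[a]c__   (p3,a)→(p3,_,+1)
state=p3 head=4 tape=aaa_[c]__   (p3,c)→(p2,a,-1)
state=p2 head=3 tape=aaa[_]a__   (p2,_)→(p3,b,-1)
state=p3 head=2 tape=aa[a]ba__   (p3,a)→(p3,_,+1)
state=p3 head=3 tape=aa_[b]a__   (p3,b)→(p3,a,+1)
state=p3 head=4 tape=aa_a[a]__   (p3,a)→(p3,_,+1)
state=p3 head=5 tape=aa_a_[_]_   (p3,_)→(p1,b,-1)
state=p1 head=4 tape=aa_a[_]b_   (p1,_)→(p1,b,+1)
state=p1 head=5 tape=aa_ab[b]_   (p1,b)→(p2,c,-1)
state=p2 head=4 tape=aa_a[b]c_   (p2,b)→(p2,a,-1)
state=p2 head=3 tape=aa_[a]ac_   (p2,a)→(p3,c,-1)
state=p3 head=2 tape=aa[_]cac_   (p3,_)→(p1,b,-1)
state=p1 head=1 tape=a[a]bcac_   (p1,a)→(p2,c,+1)
state=p2 head=2 tape=ac[b]cac_   (p2,b)→(p2,a,-1)
state=p2 head=1 tape=a[c]acac_   (p2,c)→(p3,a,+1)
state=p3 head=2 tape=aa[a]cac_   (p3,a)→(p3,_,+1)
state=p3 head=3 tape=aa_[c]ac_   (p3,c)→(p2,a,-1)
state=p2 head=2 tape=aa[_]aac_   (p2,_)→(p3,b,-1)
state=p3 head=1 tape=a[a]baac_   (p3,a)→(p3,_,+1)
state=p3 head=2 tape=a_[b]aac_   (p3,b)→(p3,a,+1)
state=p3 head=3 tape=a_a[a]ac_   (p3,a)→(p3,_,+1)
state=p3 head=4 tape=a_a_[a]c_   (p3,a)→(p3,_,+1)
state=p3 head=5 tape=a_a__[c]_   (p3,c)→(p2,a,-1)
state=p2 head=4 tape=a_a_[_]a_   (p2,_)→(p3,b,-1)
state=p3 head=3 tape=a_a[_]ba_   (p3,_)→(p1,b,-1)
state=p1 head=2 tape=a_[a]bba_   (p1,a)→(p2,c,+1)
state=p2 head=3 tape=a_c[b]ba_   (p2,b)→(p2,a,-1)
state=p2 head=2 tape=a_[c]aba_   (p2,c)→(p3,a,+1)
state=p3 head=3 tape=a_a[a]ba_   (p3,a)→(p3,_,+1)
state=p3 head=4 tape=a_a_[b]a_   (p3,b)→(p3,a,+1)
state=p3 head=5 tape=a_a_a[a]_   (p3,a)→(p3,_,+1)
state=p3 head=6 tape=a_a_a_[_]   (p3,_)→(p1,b,-1)
state=p1 head=5 tape=a_a_a[_]b
After 35 steps: state p1, head at 5, tape a_a_a_b.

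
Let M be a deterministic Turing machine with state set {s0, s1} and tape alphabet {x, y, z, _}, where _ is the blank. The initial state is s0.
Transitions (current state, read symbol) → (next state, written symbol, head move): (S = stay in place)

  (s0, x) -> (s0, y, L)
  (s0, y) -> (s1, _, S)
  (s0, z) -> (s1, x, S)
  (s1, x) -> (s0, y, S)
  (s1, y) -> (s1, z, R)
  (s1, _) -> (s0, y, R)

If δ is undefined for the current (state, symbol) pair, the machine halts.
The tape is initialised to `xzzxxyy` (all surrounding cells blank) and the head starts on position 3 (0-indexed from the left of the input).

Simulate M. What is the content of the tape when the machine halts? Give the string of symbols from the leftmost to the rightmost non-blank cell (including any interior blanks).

state=s0 head=3 tape=xzz[x]xyy_   (s0,x)→(s0,y,L)
state=s0 head=2 tape=xz[z]yxyy_   (s0,z)→(s1,x,S)
state=s1 head=2 tape=xz[x]yxyy_   (s1,x)→(s0,y,S)
state=s0 head=2 tape=xz[y]yxyy_   (s0,y)→(s1,_,S)
state=s1 head=2 tape=xz[_]yxyy_   (s1,_)→(s0,y,R)
state=s0 head=3 tape=xzy[y]xyy_   (s0,y)→(s1,_,S)
state=s1 head=3 tape=xzy[_]xyy_   (s1,_)→(s0,y,R)
state=s0 head=4 tape=xzyy[x]yy_   (s0,x)→(s0,y,L)
state=s0 head=3 tape=xzy[y]yyy_   (s0,y)→(s1,_,S)
state=s1 head=3 tape=xzy[_]yyy_   (s1,_)→(s0,y,R)
state=s0 head=4 tape=xzyy[y]yy_   (s0,y)→(s1,_,S)
state=s1 head=4 tape=xzyy[_]yy_   (s1,_)→(s0,y,R)
state=s0 head=5 tape=xzyyy[y]y_   (s0,y)→(s1,_,S)
state=s1 head=5 tape=xzyyy[_]y_   (s1,_)→(s0,y,R)
state=s0 head=6 tape=xzyyyy[y]_   (s0,y)→(s1,_,S)
state=s1 head=6 tape=xzyyyy[_]_   (s1,_)→(s0,y,R)
state=s0 head=7 tape=xzyyyyy[_]
The non-blank tape span at halt is xzyyyyy.

xzyyyyy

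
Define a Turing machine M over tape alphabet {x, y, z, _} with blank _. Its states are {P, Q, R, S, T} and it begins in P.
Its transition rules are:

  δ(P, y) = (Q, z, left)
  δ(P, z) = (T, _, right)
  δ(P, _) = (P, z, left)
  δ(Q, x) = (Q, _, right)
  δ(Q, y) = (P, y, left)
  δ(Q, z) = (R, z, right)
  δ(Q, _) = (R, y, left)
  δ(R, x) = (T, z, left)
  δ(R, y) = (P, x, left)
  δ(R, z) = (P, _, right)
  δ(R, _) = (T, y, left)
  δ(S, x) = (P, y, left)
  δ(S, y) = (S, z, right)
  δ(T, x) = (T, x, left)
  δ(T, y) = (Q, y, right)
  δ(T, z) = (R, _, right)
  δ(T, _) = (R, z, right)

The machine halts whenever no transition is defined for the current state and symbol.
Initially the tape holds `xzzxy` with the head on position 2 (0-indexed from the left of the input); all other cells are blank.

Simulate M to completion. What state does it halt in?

P | xz[z]xy   read z → write _, move right, go to T
T | xz_[x]y   read x → write x, move left, go to T
T | xz[_]xy   read _ → write z, move right, go to R
R | xzz[x]y   read x → write z, move left, go to T
T | xz[z]zy   read z → write _, move right, go to R
R | xz_[z]y   read z → write _, move right, go to P
P | xz__[y]   read y → write z, move left, go to Q
Q | xz_[_]z   read _ → write y, move left, go to R
R | xz[_]yz   read _ → write y, move left, go to T
T | x[z]yyz   read z → write _, move right, go to R
R | x_[y]yz   read y → write x, move left, go to P
P | x[_]xyz   read _ → write z, move left, go to P
P | [x]zxyz
No transition is defined for (P, x); M halts in state P.

P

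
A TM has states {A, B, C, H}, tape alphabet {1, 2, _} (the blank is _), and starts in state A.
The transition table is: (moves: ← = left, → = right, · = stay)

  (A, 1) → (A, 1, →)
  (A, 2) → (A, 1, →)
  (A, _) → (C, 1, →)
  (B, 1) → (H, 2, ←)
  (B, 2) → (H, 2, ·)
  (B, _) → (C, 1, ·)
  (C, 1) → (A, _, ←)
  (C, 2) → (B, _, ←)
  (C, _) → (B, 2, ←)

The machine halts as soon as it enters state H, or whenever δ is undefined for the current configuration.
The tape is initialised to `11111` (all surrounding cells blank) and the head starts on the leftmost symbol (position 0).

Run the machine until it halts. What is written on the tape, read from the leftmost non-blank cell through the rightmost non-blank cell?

state=A head=0 tape=[1]1111__   (A,1)→(A,1,→)
state=A head=1 tape=1[1]111__   (A,1)→(A,1,→)
state=A head=2 tape=11[1]11__   (A,1)→(A,1,→)
state=A head=3 tape=111[1]1__   (A,1)→(A,1,→)
state=A head=4 tape=1111[1]__   (A,1)→(A,1,→)
state=A head=5 tape=11111[_]_   (A,_)→(C,1,→)
state=C head=6 tape=111111[_]   (C,_)→(B,2,←)
state=B head=5 tape=11111[1]2   (B,1)→(H,2,←)
state=H head=4 tape=1111[1]22
The non-blank tape span at halt is 1111122.

1111122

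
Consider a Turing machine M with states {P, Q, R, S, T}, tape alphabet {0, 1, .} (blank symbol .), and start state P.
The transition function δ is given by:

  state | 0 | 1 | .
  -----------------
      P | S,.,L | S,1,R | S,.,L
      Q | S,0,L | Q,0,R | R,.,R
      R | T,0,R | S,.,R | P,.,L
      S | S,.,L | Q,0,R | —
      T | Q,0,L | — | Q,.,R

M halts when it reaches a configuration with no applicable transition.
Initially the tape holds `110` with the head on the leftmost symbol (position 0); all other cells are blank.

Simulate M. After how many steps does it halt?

state=P head=0 tape=[1]10...   (P,1)→(S,1,R)
state=S head=1 tape=1[1]0...   (S,1)→(Q,0,R)
state=Q head=2 tape=10[0]...   (Q,0)→(S,0,L)
state=S head=1 tape=1[0]0...   (S,0)→(S,.,L)
state=S head=0 tape=[1].0...   (S,1)→(Q,0,R)
state=Q head=1 tape=0[.]0...   (Q,.)→(R,.,R)
state=R head=2 tape=0.[0]...   (R,0)→(T,0,R)
state=T head=3 tape=0.0[.]..   (T,.)→(Q,.,R)
state=Q head=4 tape=0.0.[.].   (Q,.)→(R,.,R)
state=R head=5 tape=0.0..[.]   (R,.)→(P,.,L)
state=P head=4 tape=0.0.[.].   (P,.)→(S,.,L)
state=S head=3 tape=0.0[.]..
M halts after 11 transitions.

11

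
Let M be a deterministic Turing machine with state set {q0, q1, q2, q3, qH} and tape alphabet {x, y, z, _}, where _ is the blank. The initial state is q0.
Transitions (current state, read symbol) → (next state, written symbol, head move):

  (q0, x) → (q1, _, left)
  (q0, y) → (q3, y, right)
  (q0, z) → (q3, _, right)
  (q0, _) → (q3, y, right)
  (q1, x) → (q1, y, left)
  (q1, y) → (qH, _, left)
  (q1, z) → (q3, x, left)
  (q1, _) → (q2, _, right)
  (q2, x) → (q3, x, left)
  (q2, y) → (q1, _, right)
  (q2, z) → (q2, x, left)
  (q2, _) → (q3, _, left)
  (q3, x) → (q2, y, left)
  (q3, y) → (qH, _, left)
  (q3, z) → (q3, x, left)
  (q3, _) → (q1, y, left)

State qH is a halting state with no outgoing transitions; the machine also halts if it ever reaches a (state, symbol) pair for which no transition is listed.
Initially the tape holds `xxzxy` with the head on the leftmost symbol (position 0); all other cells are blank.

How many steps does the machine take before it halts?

q0 | __[x]xzxy   read x → write _, move left, go to q1
q1 | _[_]_xzxy   read _ → write _, move right, go to q2
q2 | __[_]xzxy   read _ → write _, move left, go to q3
q3 | _[_]_xzxy   read _ → write y, move left, go to q1
q1 | [_]y_xzxy   read _ → write _, move right, go to q2
q2 | _[y]_xzxy   read y → write _, move right, go to q1
q1 | __[_]xzxy   read _ → write _, move right, go to q2
q2 | ___[x]zxy   read x → write x, move left, go to q3
q3 | __[_]xzxy   read _ → write y, move left, go to q1
q1 | _[_]yxzxy   read _ → write _, move right, go to q2
q2 | __[y]xzxy   read y → write _, move right, go to q1
q1 | ___[x]zxy   read x → write y, move left, go to q1
q1 | __[_]yzxy   read _ → write _, move right, go to q2
q2 | ___[y]zxy   read y → write _, move right, go to q1
q1 | ____[z]xy   read z → write x, move left, go to q3
q3 | ___[_]xxy   read _ → write y, move left, go to q1
q1 | __[_]yxxy   read _ → write _, move right, go to q2
q2 | ___[y]xxy   read y → write _, move right, go to q1
q1 | ____[x]xy   read x → write y, move left, go to q1
q1 | ___[_]yxy   read _ → write _, move right, go to q2
q2 | ____[y]xy   read y → write _, move right, go to q1
q1 | _____[x]y   read x → write y, move left, go to q1
q1 | ____[_]yy   read _ → write _, move right, go to q2
q2 | _____[y]y   read y → write _, move right, go to q1
q1 | ______[y]   read y → write _, move left, go to qH
qH | _____[_]_
M halts after 25 transitions.

25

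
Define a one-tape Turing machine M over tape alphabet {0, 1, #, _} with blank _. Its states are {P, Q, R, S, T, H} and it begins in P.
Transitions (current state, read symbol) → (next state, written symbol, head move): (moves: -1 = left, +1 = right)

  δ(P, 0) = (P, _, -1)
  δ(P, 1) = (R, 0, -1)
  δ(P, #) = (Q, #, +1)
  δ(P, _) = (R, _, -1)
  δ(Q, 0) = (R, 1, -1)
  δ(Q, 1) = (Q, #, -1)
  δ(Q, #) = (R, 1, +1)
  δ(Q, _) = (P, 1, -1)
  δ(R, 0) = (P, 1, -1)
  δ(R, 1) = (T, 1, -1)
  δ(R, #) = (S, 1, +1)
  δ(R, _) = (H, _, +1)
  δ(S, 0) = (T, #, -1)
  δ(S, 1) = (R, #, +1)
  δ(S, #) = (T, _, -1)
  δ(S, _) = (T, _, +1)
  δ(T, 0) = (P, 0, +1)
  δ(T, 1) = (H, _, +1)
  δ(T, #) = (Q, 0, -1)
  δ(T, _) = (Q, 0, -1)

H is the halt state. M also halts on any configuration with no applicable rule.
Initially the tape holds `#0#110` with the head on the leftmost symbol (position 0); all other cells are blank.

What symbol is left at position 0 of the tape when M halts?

1

state=P head=0 tape=[#]0#110   (P,#)→(Q,#,+1)
state=Q head=1 tape=#[0]#110   (Q,0)→(R,1,-1)
state=R head=0 tape=[#]1#110   (R,#)→(S,1,+1)
state=S head=1 tape=1[1]#110   (S,1)→(R,#,+1)
state=R head=2 tape=1#[#]110   (R,#)→(S,1,+1)
state=S head=3 tape=1#1[1]10   (S,1)→(R,#,+1)
state=R head=4 tape=1#1#[1]0   (R,1)→(T,1,-1)
state=T head=3 tape=1#1[#]10   (T,#)→(Q,0,-1)
state=Q head=2 tape=1#[1]010   (Q,1)→(Q,#,-1)
state=Q head=1 tape=1[#]#010   (Q,#)→(R,1,+1)
state=R head=2 tape=11[#]010   (R,#)→(S,1,+1)
state=S head=3 tape=111[0]10   (S,0)→(T,#,-1)
state=T head=2 tape=11[1]#10   (T,1)→(H,_,+1)
state=H head=3 tape=11_[#]10
Cell 0 holds 1 when M halts.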